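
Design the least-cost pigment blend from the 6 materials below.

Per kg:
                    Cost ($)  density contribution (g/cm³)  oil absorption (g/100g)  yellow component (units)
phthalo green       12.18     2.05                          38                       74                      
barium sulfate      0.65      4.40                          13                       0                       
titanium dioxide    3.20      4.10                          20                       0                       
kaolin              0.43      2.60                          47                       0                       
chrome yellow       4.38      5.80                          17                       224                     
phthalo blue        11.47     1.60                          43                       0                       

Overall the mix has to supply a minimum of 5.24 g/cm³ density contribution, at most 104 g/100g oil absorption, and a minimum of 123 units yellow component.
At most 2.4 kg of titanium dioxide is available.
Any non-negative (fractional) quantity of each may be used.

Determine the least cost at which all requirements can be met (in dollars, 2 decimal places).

$2.71

Treat it as an LP. Let x1 = kg of phthalo green, x2 = kg of barium sulfate, x3 = kg of titanium dioxide, x4 = kg of kaolin, x5 = kg of chrome yellow, x6 = kg of phthalo blue.
Minimize 12.18x1 + 0.65x2 + 3.2x3 + 0.43x4 + 4.38x5 + 11.47x6 with:
  2.05x1 + 4.4x2 + 4.1x3 + 2.6x4 + 5.8x5 + 1.6x6 ≥ 5.24   (density contribution)
  38x1 + 13x2 + 20x3 + 47x4 + 17x5 + 43x6 ≤ 104   (oil absorption)
  74x1 + 224x5 ≥ 123   (yellow component)
  x3 ≤ 2.4
  x1, x2, x3, x4, x5, x6 ≥ 0.
The optimal basis is {barium sulfate, chrome yellow}; phthalo green, titanium dioxide, kaolin, phthalo blue drop out. The density contribution and yellow component requirements are met with equality.
That vertex is x2 = 0.4671, x5 = 0.5491.
Total cost: 0.65·0.4671 + 4.38·0.5491 = 2.7087.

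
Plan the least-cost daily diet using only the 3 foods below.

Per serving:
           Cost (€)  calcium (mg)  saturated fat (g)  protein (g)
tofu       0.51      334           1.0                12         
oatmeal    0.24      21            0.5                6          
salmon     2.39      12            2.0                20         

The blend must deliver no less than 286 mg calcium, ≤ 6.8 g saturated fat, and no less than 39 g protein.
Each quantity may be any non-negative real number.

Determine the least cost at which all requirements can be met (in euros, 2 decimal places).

Treat it as an LP. Let x1 = servings of tofu, x2 = servings of oatmeal, x3 = servings of salmon.
min 0.51x1 + 0.24x2 + 2.39x3 with:
  334x1 + 21x2 + 12x3 ≥ 286   (calcium)
  1x1 + 0.5x2 + 2x3 ≤ 6.8   (saturated fat)
  12x1 + 6x2 + 20x3 ≥ 39   (protein)
  x1, x2, x3 ≥ 0.
The optimal basis is {tofu, oatmeal}; salmon drops out. There the calcium and protein constraints are tight.
Solving gives x1 = 0.512, x2 = 5.476.
Hence cost = 0.51·0.512 + 0.24·5.476 = €1.5754.

€1.58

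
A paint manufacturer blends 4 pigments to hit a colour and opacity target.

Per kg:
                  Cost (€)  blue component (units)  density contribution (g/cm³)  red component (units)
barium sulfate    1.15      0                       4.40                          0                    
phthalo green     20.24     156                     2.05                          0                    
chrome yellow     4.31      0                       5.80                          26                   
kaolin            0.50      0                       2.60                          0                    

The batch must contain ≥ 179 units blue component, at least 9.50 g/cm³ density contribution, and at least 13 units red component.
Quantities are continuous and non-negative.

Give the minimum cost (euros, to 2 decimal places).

Treat it as an LP. Let x1 = kg of barium sulfate, x2 = kg of phthalo green, x3 = kg of chrome yellow, x4 = kg of kaolin.
Minimize 1.15x1 + 20.24x2 + 4.31x3 + 0.5x4 with:
  156x2 ≥ 179   (blue component)
  4.4x1 + 2.05x2 + 5.8x3 + 2.6x4 ≥ 9.5   (density contribution)
  26x3 ≥ 13   (red component)
  x1, x2, x3, x4 ≥ 0.
The minimum-cost mix takes nothing from barium sulfate — only phthalo green, chrome yellow, kaolin. Binding constraints: blue component, density contribution, red component.
So phthalo green = 1.1474 kg, chrome yellow = 0.5 kg, kaolin = 1.6338 kg.
Cost = 20.24·1.1474 + 4.31·0.5 + 0.5·1.6338 = 26.1953.

€26.20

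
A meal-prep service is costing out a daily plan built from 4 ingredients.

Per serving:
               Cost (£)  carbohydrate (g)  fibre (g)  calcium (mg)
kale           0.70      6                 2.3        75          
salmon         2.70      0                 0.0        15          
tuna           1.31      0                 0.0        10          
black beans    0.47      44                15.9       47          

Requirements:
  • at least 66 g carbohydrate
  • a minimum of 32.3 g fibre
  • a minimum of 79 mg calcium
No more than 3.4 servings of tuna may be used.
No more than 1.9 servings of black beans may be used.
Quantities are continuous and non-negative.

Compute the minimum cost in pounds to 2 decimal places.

Treat it as an LP. Let x1 = servings of kale, x2 = servings of salmon, x3 = servings of tuna, x4 = servings of black beans.
Minimize 0.7x1 + 2.7x2 + 1.31x3 + 0.47x4 subject to:
  6x1 + 44x4 ≥ 66   (carbohydrate)
  2.3x1 + 15.9x4 ≥ 32.3   (fibre)
  75x1 + 15x2 + 10x3 + 47x4 ≥ 79   (calcium)
  x3 ≤ 3.4
  x4 ≤ 1.9
  x1, x2, x3, x4 ≥ 0.
The optimal basis is {kale, black beans}; salmon, tuna drop out. There the fibre and the black beans cap constraints are tight.
Solving gives x1 = 0.9087, x4 = 1.9.
Hence cost = 0.7·0.9087 + 0.47·1.9 = £1.5291.

£1.53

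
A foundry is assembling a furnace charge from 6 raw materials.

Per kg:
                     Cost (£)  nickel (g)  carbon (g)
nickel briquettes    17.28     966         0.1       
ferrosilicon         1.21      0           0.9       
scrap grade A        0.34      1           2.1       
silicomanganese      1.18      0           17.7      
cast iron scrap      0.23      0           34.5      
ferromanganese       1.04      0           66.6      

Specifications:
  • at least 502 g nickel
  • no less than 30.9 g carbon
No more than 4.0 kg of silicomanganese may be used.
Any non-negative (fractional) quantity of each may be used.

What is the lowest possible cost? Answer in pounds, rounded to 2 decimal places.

£9.19

Set it up as a linear program. Let x1 = kg of nickel briquettes, x2 = kg of ferrosilicon, x3 = kg of scrap grade A, x4 = kg of silicomanganese, x5 = kg of cast iron scrap, x6 = kg of ferromanganese.
min 17.28x1 + 1.21x2 + 0.34x3 + 1.18x4 + 0.23x5 + 1.04x6 s.t.:
  966x1 + 1x3 ≥ 502   (nickel)
  0.1x1 + 0.9x2 + 2.1x3 + 17.7x4 + 34.5x5 + 66.6x6 ≥ 30.9   (carbon)
  x4 ≤ 4
  x1, x2, x3, x4, x5, x6 ≥ 0.
The cheapest feasible vertex uses only nickel briquettes, cast iron scrap; ferrosilicon, scrap grade A, silicomanganese, ferromanganese are not used. The nickel and carbon requirements are met with equality.
That vertex is x1 = 0.5197, x5 = 0.8941.
Total cost: 17.28·0.5197 + 0.23·0.8941 = 9.1861.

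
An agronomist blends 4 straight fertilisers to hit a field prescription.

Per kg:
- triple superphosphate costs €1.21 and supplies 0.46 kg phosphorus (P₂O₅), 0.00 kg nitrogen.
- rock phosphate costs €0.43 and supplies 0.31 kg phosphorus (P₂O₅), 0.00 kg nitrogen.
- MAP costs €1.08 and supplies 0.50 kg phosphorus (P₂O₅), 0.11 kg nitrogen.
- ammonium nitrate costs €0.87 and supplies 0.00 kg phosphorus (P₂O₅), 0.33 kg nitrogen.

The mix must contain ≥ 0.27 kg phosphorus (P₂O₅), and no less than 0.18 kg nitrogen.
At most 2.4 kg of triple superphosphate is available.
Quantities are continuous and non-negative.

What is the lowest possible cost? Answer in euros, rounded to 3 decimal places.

This is a linear program. Let x1 = kg of triple superphosphate, x2 = kg of rock phosphate, x3 = kg of MAP, x4 = kg of ammonium nitrate.
Minimize 1.21x1 + 0.43x2 + 1.08x3 + 0.87x4 s.t.:
  0.46x1 + 0.31x2 + 0.5x3 ≥ 0.27   (phosphorus (P₂O₅))
  0.11x3 + 0.33x4 ≥ 0.18   (nitrogen)
  x1 ≤ 2.4
  x1, x2, x3, x4 ≥ 0.
At the optimum only rock phosphate, ammonium nitrate are positive (triple superphosphate, MAP = 0). Binding constraints: phosphorus (P₂O₅) and nitrogen.
That vertex is x2 = 0.871, x4 = 0.5455.
Hence cost = 0.43·0.871 + 0.87·0.5455 = €0.84912.

€0.849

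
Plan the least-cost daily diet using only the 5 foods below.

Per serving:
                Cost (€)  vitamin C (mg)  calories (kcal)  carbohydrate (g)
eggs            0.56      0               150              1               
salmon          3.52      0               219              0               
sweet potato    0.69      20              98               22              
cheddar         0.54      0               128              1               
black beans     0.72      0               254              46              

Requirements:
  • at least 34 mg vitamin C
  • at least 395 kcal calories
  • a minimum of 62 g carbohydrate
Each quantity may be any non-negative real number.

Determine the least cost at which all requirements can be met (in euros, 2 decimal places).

€1.82

Let x1 = servings of eggs, x2 = servings of salmon, x3 = servings of sweet potato, x4 = servings of cheddar, x5 = servings of black beans.
Minimise 0.56x1 + 3.52x2 + 0.69x3 + 0.54x4 + 0.72x5 subject to:
  20x3 ≥ 34   (vitamin C)
  150x1 + 219x2 + 98x3 + 128x4 + 254x5 ≥ 395   (calories)
  1x1 + 22x3 + 1x4 + 46x5 ≥ 62   (carbohydrate)
  x1, x2, x3, x4, x5 ≥ 0.
The cheapest feasible vertex uses only sweet potato, black beans; eggs, salmon, cheddar are not used. Binding constraints: vitamin C and calories.
So sweet potato = 1.7 servings, black beans = 0.8992 servings.
Objective = 0.69·1.7 + 0.72·0.8992 = 1.8204.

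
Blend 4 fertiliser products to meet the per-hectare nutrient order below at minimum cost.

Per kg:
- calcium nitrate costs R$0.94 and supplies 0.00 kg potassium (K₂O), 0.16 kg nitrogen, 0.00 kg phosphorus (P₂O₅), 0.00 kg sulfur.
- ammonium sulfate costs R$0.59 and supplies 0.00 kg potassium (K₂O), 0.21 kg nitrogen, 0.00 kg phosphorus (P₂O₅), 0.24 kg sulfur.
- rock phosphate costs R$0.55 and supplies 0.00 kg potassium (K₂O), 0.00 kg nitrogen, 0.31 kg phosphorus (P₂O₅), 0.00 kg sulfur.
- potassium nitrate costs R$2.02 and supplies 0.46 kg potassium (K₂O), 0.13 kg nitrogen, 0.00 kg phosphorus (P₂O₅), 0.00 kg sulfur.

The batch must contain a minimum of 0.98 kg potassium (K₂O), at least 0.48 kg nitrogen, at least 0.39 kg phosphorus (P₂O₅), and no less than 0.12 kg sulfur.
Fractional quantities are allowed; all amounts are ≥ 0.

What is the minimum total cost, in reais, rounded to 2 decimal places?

Treat it as an LP. Let x1 = kg of calcium nitrate, x2 = kg of ammonium sulfate, x3 = kg of rock phosphate, x4 = kg of potassium nitrate.
Minimise 0.94x1 + 0.59x2 + 0.55x3 + 2.02x4 with:
  0.46x4 ≥ 0.98   (potassium (K₂O))
  0.16x1 + 0.21x2 + 0.13x4 ≥ 0.48   (nitrogen)
  0.31x3 ≥ 0.39   (phosphorus (P₂O₅))
  0.24x2 ≥ 0.12   (sulfur)
  x1, x2, x3, x4 ≥ 0.
The cheapest feasible vertex uses only ammonium sulfate, rock phosphate, potassium nitrate; calcium nitrate is not used. Binding constraints: potassium (K₂O), nitrogen, phosphorus (P₂O₅).
So ammonium sulfate = 0.96687 kg, rock phosphate = 1.2581 kg, potassium nitrate = 2.1304 kg.
Objective = 0.59·0.96687 + 0.55·1.2581 + 2.02·2.1304 = 5.5658.

R$5.57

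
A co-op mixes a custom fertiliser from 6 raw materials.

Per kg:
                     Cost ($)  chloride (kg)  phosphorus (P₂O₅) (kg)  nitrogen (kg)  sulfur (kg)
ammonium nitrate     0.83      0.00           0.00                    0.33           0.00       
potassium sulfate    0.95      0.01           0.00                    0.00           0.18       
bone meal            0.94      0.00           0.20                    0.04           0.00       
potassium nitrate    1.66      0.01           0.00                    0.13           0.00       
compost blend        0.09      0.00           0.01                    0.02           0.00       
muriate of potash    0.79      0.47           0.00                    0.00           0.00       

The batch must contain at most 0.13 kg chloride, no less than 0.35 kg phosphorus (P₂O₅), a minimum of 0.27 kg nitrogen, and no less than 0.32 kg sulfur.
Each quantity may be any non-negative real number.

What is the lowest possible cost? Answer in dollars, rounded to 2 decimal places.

This is a linear program. Let x1 = kg of ammonium nitrate, x2 = kg of potassium sulfate, x3 = kg of bone meal, x4 = kg of potassium nitrate, x5 = kg of compost blend, x6 = kg of muriate of potash.
min 0.83x1 + 0.95x2 + 0.94x3 + 1.66x4 + 0.09x5 + 0.79x6 subject to:
  0.01x2 + 0.01x4 + 0.47x6 ≤ 0.13   (chloride)
  0.2x3 + 0.01x5 ≥ 0.35   (phosphorus (P₂O₅))
  0.33x1 + 0.04x3 + 0.13x4 + 0.02x5 ≥ 0.27   (nitrogen)
  0.18x2 ≥ 0.32   (sulfur)
  x1, x2, x3, x4, x5, x6 ≥ 0.
The minimum-cost mix takes nothing from ammonium nitrate, potassium nitrate, muriate of potash — only potassium sulfate, bone meal, compost blend. The phosphorus (P₂O₅), nitrogen, sulfur requirements are met with equality.
Solving gives x2 = 1.778, x3 = 1.194, x5 = 11.11.
Total cost: 0.95·1.778 + 0.94·1.194 + 0.09·11.11 = 3.8114.

$3.81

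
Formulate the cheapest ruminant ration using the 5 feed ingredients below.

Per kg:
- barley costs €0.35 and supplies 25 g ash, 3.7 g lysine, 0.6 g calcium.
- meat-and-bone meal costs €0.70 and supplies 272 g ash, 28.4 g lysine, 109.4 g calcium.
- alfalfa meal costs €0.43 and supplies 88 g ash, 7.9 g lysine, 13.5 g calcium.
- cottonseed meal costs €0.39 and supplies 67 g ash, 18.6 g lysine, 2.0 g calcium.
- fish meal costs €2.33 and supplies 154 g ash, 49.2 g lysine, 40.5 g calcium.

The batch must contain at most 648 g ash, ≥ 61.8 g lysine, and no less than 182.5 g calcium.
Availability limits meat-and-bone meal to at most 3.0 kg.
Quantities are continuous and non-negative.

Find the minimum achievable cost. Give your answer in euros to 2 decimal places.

€1.47

Let x1 = kg of barley, x2 = kg of meat-and-bone meal, x3 = kg of alfalfa meal, x4 = kg of cottonseed meal, x5 = kg of fish meal.
Minimise 0.35x1 + 0.7x2 + 0.43x3 + 0.39x4 + 2.33x5 with:
  25x1 + 272x2 + 88x3 + 67x4 + 154x5 ≤ 648   (ash)
  3.7x1 + 28.4x2 + 7.9x3 + 18.6x4 + 49.2x5 ≥ 61.8   (lysine)
  0.6x1 + 109.4x2 + 13.5x3 + 2x4 + 40.5x5 ≥ 182.5   (calcium)
  x2 ≤ 3
  x1, x2, x3, x4, x5 ≥ 0.
The cheapest feasible vertex uses only meat-and-bone meal, cottonseed meal; barley, alfalfa meal, fish meal are not used. There the lysine and calcium constraints are tight.
So meat-and-bone meal = 1.654 kg, cottonseed meal = 0.7977 kg.
Total cost: 0.7·1.654 + 0.39·0.7977 = 1.4689.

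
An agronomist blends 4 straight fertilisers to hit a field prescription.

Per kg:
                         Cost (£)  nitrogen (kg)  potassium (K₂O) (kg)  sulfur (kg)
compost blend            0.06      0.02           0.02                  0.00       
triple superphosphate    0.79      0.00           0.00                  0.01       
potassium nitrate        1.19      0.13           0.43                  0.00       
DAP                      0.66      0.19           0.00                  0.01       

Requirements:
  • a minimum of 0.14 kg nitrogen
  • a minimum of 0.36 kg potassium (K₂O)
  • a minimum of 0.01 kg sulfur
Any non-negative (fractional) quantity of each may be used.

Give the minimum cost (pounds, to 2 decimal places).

Let x1 = kg of compost blend, x2 = kg of triple superphosphate, x3 = kg of potassium nitrate, x4 = kg of DAP.
Minimize 0.06x1 + 0.79x2 + 1.19x3 + 0.66x4 s.t.:
  0.02x1 + 0.13x3 + 0.19x4 ≥ 0.14   (nitrogen)
  0.02x1 + 0.43x3 ≥ 0.36   (potassium (K₂O))
  0.01x2 + 0.01x4 ≥ 0.01   (sulfur)
  x1, x2, x3, x4 ≥ 0.
The optimal basis is {potassium nitrate, DAP}; compost blend, triple superphosphate drop out. There the potassium (K₂O) and sulfur constraints are tight.
That vertex is x3 = 0.8372, x4 = 1.
Objective = 1.19·0.8372 + 0.66·1 = 1.6563.

£1.66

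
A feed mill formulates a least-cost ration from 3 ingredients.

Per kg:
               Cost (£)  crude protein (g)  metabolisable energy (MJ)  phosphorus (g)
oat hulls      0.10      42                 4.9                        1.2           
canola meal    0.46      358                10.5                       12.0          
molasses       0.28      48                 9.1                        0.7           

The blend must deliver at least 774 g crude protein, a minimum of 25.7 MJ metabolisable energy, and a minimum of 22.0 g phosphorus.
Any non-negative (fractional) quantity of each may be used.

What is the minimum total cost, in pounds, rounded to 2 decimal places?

Let x1 = kg of oat hulls, x2 = kg of canola meal, x3 = kg of molasses.
Minimise 0.1x1 + 0.46x2 + 0.28x3 subject to:
  42x1 + 358x2 + 48x3 ≥ 774   (crude protein)
  4.9x1 + 10.5x2 + 9.1x3 ≥ 25.7   (metabolisable energy)
  1.2x1 + 12x2 + 0.7x3 ≥ 22   (phosphorus)
  x1, x2, x3 ≥ 0.
The minimum-cost mix takes nothing from molasses — only oat hulls, canola meal. The crude protein and metabolisable energy requirements are met with equality.
So oat hulls = 0.8175 kg, canola meal = 2.066 kg.
Objective = 0.1·0.8175 + 0.46·2.066 = 1.0321.

£1.03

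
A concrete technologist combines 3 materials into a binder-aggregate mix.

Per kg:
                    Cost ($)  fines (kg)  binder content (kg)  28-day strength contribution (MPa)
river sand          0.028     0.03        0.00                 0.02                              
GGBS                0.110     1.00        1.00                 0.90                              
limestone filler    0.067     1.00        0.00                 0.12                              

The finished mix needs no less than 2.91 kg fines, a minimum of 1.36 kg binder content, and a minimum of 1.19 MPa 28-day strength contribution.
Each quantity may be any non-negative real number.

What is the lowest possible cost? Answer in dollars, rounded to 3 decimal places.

$0.253

Set it up as a linear program. Let x1 = kg of river sand, x2 = kg of GGBS, x3 = kg of limestone filler.
Minimise 0.028x1 + 0.11x2 + 0.067x3 s.t.:
  0.03x1 + 1x2 + 1x3 ≥ 2.91   (fines)
  1x2 ≥ 1.36   (binder content)
  0.02x1 + 0.9x2 + 0.12x3 ≥ 1.19   (28-day strength contribution)
  x1, x2, x3 ≥ 0.
The optimal basis is {GGBS, limestone filler}; river sand drops out. The fines and binder content requirements are met with equality.
So GGBS = 1.36 kg, limestone filler = 1.55 kg.
Total cost: 0.11·1.36 + 0.067·1.55 = 0.25345.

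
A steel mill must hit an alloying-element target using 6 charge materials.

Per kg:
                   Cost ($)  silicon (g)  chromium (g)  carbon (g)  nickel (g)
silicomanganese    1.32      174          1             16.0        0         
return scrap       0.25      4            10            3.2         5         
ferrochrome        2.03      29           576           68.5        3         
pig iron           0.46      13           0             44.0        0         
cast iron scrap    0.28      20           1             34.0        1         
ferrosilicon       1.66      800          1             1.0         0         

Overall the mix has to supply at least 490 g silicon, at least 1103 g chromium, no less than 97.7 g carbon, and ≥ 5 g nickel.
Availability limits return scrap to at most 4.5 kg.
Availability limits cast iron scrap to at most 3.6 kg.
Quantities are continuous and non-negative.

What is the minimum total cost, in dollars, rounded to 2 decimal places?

Let x1 = kg of silicomanganese, x2 = kg of return scrap, x3 = kg of ferrochrome, x4 = kg of pig iron, x5 = kg of cast iron scrap, x6 = kg of ferrosilicon.
Minimize 1.32x1 + 0.25x2 + 2.03x3 + 0.46x4 + 0.28x5 + 1.66x6 s.t.:
  174x1 + 4x2 + 29x3 + 13x4 + 20x5 + 800x6 ≥ 490   (silicon)
  1x1 + 10x2 + 576x3 + 1x5 + 1x6 ≥ 1103   (chromium)
  16x1 + 3.2x2 + 68.5x3 + 44x4 + 34x5 + 1x6 ≥ 97.7   (carbon)
  5x2 + 3x3 + 1x5 ≥ 5   (nickel)
  x2 ≤ 4.5
  x5 ≤ 3.6
  x1, x2, x3, x4, x5, x6 ≥ 0.
The minimum-cost mix takes nothing from silicomanganese, return scrap, pig iron, cast iron scrap — only ferrochrome, ferrosilicon. The silicon and chromium requirements are met with equality.
So ferrochrome = 1.914 kg, ferrosilicon = 0.5431 kg.
Cost = 2.03·1.914 + 1.66·0.5431 = 4.7870.

$4.79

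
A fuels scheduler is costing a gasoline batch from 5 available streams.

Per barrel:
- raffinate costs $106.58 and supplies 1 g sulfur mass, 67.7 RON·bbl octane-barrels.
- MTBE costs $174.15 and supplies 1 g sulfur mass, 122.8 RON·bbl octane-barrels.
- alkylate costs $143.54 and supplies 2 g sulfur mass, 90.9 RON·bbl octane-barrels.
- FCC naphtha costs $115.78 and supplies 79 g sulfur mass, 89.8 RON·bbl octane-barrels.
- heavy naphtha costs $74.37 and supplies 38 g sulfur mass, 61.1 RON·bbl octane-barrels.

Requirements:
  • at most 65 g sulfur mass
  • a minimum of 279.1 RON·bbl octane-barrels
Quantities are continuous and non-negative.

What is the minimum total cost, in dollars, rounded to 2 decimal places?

Let x1 = barrels of raffinate, x2 = barrels of MTBE, x3 = barrels of alkylate, x4 = barrels of FCC naphtha, x5 = barrels of heavy naphtha.
Minimise 106.58x1 + 174.15x2 + 143.54x3 + 115.78x4 + 74.37x5 with:
  1x1 + 1x2 + 2x3 + 79x4 + 38x5 ≤ 65   (sulfur mass)
  67.7x1 + 122.8x2 + 90.9x3 + 89.8x4 + 61.1x5 ≥ 279.1   (octane-barrels)
  x1, x2, x3, x4, x5 ≥ 0.
The minimum-cost mix takes nothing from raffinate, alkylate, FCC naphtha — only MTBE, heavy naphtha. Binding constraints: sulfur mass and octane-barrels.
Solving gives x2 = 1.4406, x5 = 1.6726.
Cost = 174.15·1.4406 + 74.37·1.6726 = 375.2718.

$375.27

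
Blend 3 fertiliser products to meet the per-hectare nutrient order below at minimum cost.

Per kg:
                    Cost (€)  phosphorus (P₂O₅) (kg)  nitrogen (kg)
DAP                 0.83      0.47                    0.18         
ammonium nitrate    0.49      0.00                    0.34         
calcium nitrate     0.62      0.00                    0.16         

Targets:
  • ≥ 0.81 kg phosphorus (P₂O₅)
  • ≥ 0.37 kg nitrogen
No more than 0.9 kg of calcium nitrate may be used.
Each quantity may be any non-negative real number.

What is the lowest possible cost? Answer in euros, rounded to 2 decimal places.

Let x1 = kg of DAP, x2 = kg of ammonium nitrate, x3 = kg of calcium nitrate.
min 0.83x1 + 0.49x2 + 0.62x3 s.t.:
  0.47x1 ≥ 0.81   (phosphorus (P₂O₅))
  0.18x1 + 0.34x2 + 0.16x3 ≥ 0.37   (nitrogen)
  x3 ≤ 0.9
  x1, x2, x3 ≥ 0.
At the optimum only DAP, ammonium nitrate are positive (calcium nitrate = 0). The phosphorus (P₂O₅) and nitrogen requirements are met with equality.
Solving gives x1 = 1.723, x2 = 0.1758.
Hence cost = 0.83·1.723 + 0.49·0.1758 = €1.5162.

€1.52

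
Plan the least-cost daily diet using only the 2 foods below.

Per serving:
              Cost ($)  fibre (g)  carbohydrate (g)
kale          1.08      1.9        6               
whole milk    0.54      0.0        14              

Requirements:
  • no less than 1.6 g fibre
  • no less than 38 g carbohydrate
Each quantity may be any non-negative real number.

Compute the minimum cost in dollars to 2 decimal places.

$2.18

This is a linear program. Let x1 = servings of kale, x2 = servings of whole milk.
Minimise 1.08x1 + 0.54x2 with:
  1.9x1 ≥ 1.6   (fibre)
  6x1 + 14x2 ≥ 38   (carbohydrate)
  x1, x2 ≥ 0.
Both inputs are positive at the optimum. Binding constraints: fibre and carbohydrate.
Solving gives x1 = 0.8421, x2 = 2.353.
Total cost: 1.08·0.8421 + 0.54·2.353 = 2.1801.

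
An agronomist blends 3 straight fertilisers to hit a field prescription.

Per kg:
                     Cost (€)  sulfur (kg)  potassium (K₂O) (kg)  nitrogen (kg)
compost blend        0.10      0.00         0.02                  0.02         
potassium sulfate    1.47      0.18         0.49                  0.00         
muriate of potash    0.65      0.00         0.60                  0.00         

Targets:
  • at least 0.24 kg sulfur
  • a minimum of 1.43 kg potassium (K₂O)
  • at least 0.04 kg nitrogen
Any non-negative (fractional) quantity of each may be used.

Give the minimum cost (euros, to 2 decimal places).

Treat it as an LP. Let x1 = kg of compost blend, x2 = kg of potassium sulfate, x3 = kg of muriate of potash.
Minimize 0.1x1 + 1.47x2 + 0.65x3 subject to:
  0.18x2 ≥ 0.24   (sulfur)
  0.02x1 + 0.49x2 + 0.6x3 ≥ 1.43   (potassium (K₂O))
  0.02x1 ≥ 0.04   (nitrogen)
  x1, x2, x3 ≥ 0.
The optimal mix uses every input. The sulfur, potassium (K₂O), nitrogen requirements are met with equality.
So compost blend = 2 kg, potassium sulfate = 1.333 kg, muriate of potash = 1.228 kg.
Cost = 0.1·2 + 1.47·1.333 + 0.65·1.228 = 2.9577.

€2.96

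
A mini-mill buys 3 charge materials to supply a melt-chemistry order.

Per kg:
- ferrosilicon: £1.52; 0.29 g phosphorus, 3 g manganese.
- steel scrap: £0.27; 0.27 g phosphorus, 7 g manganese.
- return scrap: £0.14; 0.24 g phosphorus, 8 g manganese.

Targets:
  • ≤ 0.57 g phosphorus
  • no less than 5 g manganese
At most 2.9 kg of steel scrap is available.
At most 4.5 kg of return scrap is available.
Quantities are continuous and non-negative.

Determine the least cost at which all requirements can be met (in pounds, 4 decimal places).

£0.0875

Let x1 = kg of ferrosilicon, x2 = kg of steel scrap, x3 = kg of return scrap.
Minimize 1.52x1 + 0.27x2 + 0.14x3 subject to:
  0.29x1 + 0.27x2 + 0.24x3 ≤ 0.57   (phosphorus)
  3x1 + 7x2 + 8x3 ≥ 5   (manganese)
  x2 ≤ 2.9
  x3 ≤ 4.5
  x1, x2, x3 ≥ 0.
At the optimum only return scrap is positive (ferrosilicon, steel scrap = 0). There the manganese constraint is tight.
So return scrap = 0.625 kg.
Hence cost = 0.14·0.625 = £0.087500.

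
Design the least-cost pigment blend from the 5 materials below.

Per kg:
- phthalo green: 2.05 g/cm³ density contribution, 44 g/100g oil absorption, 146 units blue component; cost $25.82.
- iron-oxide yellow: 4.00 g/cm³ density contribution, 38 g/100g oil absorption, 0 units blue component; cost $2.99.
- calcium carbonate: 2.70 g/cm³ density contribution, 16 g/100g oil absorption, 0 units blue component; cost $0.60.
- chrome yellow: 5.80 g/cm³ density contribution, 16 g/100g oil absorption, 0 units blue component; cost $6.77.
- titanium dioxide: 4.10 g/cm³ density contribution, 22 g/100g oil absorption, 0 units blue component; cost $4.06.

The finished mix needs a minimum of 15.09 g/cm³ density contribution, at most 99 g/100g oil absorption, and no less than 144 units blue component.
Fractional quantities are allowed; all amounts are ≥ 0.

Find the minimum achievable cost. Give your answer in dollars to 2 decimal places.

Treat it as an LP. Let x1 = kg of phthalo green, x2 = kg of iron-oxide yellow, x3 = kg of calcium carbonate, x4 = kg of chrome yellow, x5 = kg of titanium dioxide.
Minimise 25.82x1 + 2.99x2 + 0.6x3 + 6.77x4 + 4.06x5 subject to:
  2.05x1 + 4x2 + 2.7x3 + 5.8x4 + 4.1x5 ≥ 15.09   (density contribution)
  44x1 + 38x2 + 16x3 + 16x4 + 22x5 ≤ 99   (oil absorption)
  146x1 ≥ 144   (blue component)
  x1, x2, x3, x4, x5 ≥ 0.
At the optimum only phthalo green, calcium carbonate, chrome yellow are positive (iron-oxide yellow, titanium dioxide = 0). The density contribution, oil absorption, blue component requirements are met with equality.
Solving gives x1 = 0.9863, x3 = 2.286, x4 = 1.189.
Total cost: 25.82·0.9863 + 0.6·2.286 + 6.77·1.189 = 34.8874.

$34.89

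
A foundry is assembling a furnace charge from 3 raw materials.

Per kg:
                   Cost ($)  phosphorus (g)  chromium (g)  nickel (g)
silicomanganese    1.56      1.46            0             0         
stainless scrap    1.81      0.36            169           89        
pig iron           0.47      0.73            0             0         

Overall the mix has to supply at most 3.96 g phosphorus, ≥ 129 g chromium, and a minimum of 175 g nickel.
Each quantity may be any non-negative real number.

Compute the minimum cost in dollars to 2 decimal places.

$3.56

Set it up as a linear program. Let x1 = kg of silicomanganese, x2 = kg of stainless scrap, x3 = kg of pig iron.
Minimise 1.56x1 + 1.81x2 + 0.47x3 subject to:
  1.46x1 + 0.36x2 + 0.73x3 ≤ 3.96   (phosphorus)
  169x2 ≥ 129   (chromium)
  89x2 ≥ 175   (nickel)
  x1, x2, x3 ≥ 0.
At the optimum only stainless scrap is positive (silicomanganese, pig iron = 0). The nickel requirement is met with equality.
So stainless scrap = 1.966 kg.
Total cost: 1.81·1.966 = 3.5585.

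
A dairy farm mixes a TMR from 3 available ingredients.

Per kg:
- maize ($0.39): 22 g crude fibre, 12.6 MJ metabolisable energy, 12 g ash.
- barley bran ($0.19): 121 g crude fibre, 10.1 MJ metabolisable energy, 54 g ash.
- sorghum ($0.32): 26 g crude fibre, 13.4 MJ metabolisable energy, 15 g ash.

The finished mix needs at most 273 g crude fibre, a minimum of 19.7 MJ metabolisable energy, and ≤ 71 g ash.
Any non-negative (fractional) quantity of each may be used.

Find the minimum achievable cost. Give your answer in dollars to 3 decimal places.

$0.412

Let x1 = kg of maize, x2 = kg of barley bran, x3 = kg of sorghum.
Minimise 0.39x1 + 0.19x2 + 0.32x3 subject to:
  22x1 + 121x2 + 26x3 ≤ 273   (crude fibre)
  12.6x1 + 10.1x2 + 13.4x3 ≥ 19.7   (metabolisable energy)
  12x1 + 54x2 + 15x3 ≤ 71   (ash)
  x1, x2, x3 ≥ 0.
At the optimum only barley bran, sorghum are positive (maize = 0). Binding constraints: metabolisable energy and ash.
So barley bran = 1.146 kg, sorghum = 0.606 kg.
Cost = 0.19·1.146 + 0.32·0.606 = 0.41166.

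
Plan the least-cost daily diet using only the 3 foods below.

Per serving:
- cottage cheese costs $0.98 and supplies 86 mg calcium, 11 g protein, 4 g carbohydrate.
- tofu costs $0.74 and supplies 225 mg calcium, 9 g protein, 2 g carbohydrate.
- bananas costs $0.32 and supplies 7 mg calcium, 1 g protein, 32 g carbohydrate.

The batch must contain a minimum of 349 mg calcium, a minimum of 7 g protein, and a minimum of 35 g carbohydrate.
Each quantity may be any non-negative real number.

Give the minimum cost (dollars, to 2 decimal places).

$1.44

Let x1 = servings of cottage cheese, x2 = servings of tofu, x3 = servings of bananas.
min 0.98x1 + 0.74x2 + 0.32x3 subject to:
  86x1 + 225x2 + 7x3 ≥ 349   (calcium)
  11x1 + 9x2 + 1x3 ≥ 7   (protein)
  4x1 + 2x2 + 32x3 ≥ 35   (carbohydrate)
  x1, x2, x3 ≥ 0.
The minimum-cost mix takes nothing from cottage cheese — only tofu, bananas. There the calcium and carbohydrate constraints are tight.
Solving gives x2 = 1.52, x3 = 0.9987.
Total cost: 0.74·1.52 + 0.32·0.9987 = 1.4444.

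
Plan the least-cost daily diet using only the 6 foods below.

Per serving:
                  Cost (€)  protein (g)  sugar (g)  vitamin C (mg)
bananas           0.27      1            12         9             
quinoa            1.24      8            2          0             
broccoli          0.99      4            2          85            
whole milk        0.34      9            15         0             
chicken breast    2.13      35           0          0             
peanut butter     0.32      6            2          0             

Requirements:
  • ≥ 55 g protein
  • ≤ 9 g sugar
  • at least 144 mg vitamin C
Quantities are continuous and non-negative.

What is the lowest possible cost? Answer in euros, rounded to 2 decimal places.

€4.49

Let x1 = servings of bananas, x2 = servings of quinoa, x3 = servings of broccoli, x4 = servings of whole milk, x5 = servings of chicken breast, x6 = servings of peanut butter.
Minimize 0.27x1 + 1.24x2 + 0.99x3 + 0.34x4 + 2.13x5 + 0.32x6 s.t.:
  1x1 + 8x2 + 4x3 + 9x4 + 35x5 + 6x6 ≥ 55   (protein)
  12x1 + 2x2 + 2x3 + 15x4 + 2x6 ≤ 9   (sugar)
  9x1 + 85x3 ≥ 144   (vitamin C)
  x1, x2, x3, x4, x5, x6 ≥ 0.
The cheapest feasible vertex uses only broccoli, chicken breast, peanut butter; bananas, quinoa, whole milk are not used. Binding constraints: protein, sugar, vitamin C.
So broccoli = 1.694 servings, chicken breast = 0.8968 servings, peanut butter = 2.806 servings.
Cost = 0.99·1.694 + 2.13·0.8968 + 0.32·2.806 = 4.4852.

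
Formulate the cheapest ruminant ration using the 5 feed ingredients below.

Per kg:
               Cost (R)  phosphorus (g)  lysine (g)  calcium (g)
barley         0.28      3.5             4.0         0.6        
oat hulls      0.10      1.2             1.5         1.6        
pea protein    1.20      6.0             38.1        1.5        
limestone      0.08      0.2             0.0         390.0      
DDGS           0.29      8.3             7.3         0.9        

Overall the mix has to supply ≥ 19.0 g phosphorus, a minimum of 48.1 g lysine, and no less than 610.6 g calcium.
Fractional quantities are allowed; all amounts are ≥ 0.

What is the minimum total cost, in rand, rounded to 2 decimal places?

R1.73

Let x1 = kg of barley, x2 = kg of oat hulls, x3 = kg of pea protein, x4 = kg of limestone, x5 = kg of DDGS.
Minimise 0.28x1 + 0.1x2 + 1.2x3 + 0.08x4 + 0.29x5 s.t.:
  3.5x1 + 1.2x2 + 6x3 + 0.2x4 + 8.3x5 ≥ 19   (phosphorus)
  4x1 + 1.5x2 + 38.1x3 + 7.3x5 ≥ 48.1   (lysine)
  0.6x1 + 1.6x2 + 1.5x3 + 390x4 + 0.9x5 ≥ 610.6   (calcium)
  x1, x2, x3, x4, x5 ≥ 0.
The minimum-cost mix takes nothing from barley, oat hulls — only pea protein, limestone, DDGS. Binding constraints: phosphorus, lysine, calcium.
Solving gives x3 = 0.9647, x4 = 1.558, x5 = 1.554.
Hence cost = 1.2·0.9647 + 0.08·1.558 + 0.29·1.554 = R1.7329.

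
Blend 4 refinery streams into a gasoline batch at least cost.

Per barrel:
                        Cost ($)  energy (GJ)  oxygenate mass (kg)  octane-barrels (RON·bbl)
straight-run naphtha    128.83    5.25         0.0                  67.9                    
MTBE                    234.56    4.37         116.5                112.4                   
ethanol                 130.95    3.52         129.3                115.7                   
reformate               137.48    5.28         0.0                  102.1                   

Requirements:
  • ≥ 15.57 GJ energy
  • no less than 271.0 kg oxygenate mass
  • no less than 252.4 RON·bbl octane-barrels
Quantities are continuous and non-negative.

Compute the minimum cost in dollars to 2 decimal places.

$475.49

This is a linear program. Let x1 = barrels of straight-run naphtha, x2 = barrels of MTBE, x3 = barrels of ethanol, x4 = barrels of reformate.
min 128.83x1 + 234.56x2 + 130.95x3 + 137.48x4 s.t.:
  5.25x1 + 4.37x2 + 3.52x3 + 5.28x4 ≥ 15.57   (energy)
  116.5x2 + 129.3x3 ≥ 271   (oxygenate mass)
  67.9x1 + 112.4x2 + 115.7x3 + 102.1x4 ≥ 252.4   (octane-barrels)
  x1, x2, x3, x4 ≥ 0.
The minimum-cost mix takes nothing from MTBE, reformate — only straight-run naphtha, ethanol. Binding constraints: energy and oxygenate mass.
So straight-run naphtha = 1.56046 barrels, ethanol = 2.0959 barrels.
Objective = 128.83·1.56046 + 130.95·2.0959 = 475.4922.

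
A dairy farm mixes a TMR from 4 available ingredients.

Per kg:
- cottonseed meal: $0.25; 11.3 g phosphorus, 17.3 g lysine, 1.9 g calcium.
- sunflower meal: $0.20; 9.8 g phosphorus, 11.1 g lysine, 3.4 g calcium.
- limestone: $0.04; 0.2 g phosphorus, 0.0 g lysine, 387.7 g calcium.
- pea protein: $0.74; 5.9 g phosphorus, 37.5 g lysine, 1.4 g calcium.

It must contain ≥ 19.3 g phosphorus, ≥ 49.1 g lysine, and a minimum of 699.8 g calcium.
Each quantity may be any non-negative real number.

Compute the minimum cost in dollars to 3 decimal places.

This is a linear program. Let x1 = kg of cottonseed meal, x2 = kg of sunflower meal, x3 = kg of limestone, x4 = kg of pea protein.
min 0.25x1 + 0.2x2 + 0.04x3 + 0.74x4 subject to:
  11.3x1 + 9.8x2 + 0.2x3 + 5.9x4 ≥ 19.3   (phosphorus)
  17.3x1 + 11.1x2 + 37.5x4 ≥ 49.1   (lysine)
  1.9x1 + 3.4x2 + 387.7x3 + 1.4x4 ≥ 699.8   (calcium)
  x1, x2, x3, x4 ≥ 0.
The optimal basis is {cottonseed meal, limestone}; sunflower meal, pea protein drop out. Binding constraints: lysine and calcium.
Solving gives x1 = 2.838, x3 = 1.791.
Cost = 0.25·2.838 + 0.04·1.791 = 0.78114.

$0.781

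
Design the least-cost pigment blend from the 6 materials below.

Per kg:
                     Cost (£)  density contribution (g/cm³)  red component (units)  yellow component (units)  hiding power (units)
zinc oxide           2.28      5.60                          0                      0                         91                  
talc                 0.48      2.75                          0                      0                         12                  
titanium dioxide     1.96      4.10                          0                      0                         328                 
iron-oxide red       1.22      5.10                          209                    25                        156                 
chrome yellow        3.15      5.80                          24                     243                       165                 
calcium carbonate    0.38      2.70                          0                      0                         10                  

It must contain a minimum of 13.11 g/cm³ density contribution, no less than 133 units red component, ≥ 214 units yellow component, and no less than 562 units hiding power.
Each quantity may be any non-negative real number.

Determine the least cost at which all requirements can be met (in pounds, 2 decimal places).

Set it up as a linear program. Let x1 = kg of zinc oxide, x2 = kg of talc, x3 = kg of titanium dioxide, x4 = kg of iron-oxide red, x5 = kg of chrome yellow, x6 = kg of calcium carbonate.
Minimize 2.28x1 + 0.48x2 + 1.96x3 + 1.22x4 + 3.15x5 + 0.38x6 with:
  5.6x1 + 2.75x2 + 4.1x3 + 5.1x4 + 5.8x5 + 2.7x6 ≥ 13.11   (density contribution)
  209x4 + 24x5 ≥ 133   (red component)
  25x4 + 243x5 ≥ 214   (yellow component)
  91x1 + 12x2 + 328x3 + 156x4 + 165x5 + 10x6 ≥ 562   (hiding power)
  x1, x2, x3, x4, x5, x6 ≥ 0.
The minimum-cost mix takes nothing from zinc oxide, talc, calcium carbonate — only titanium dioxide, iron-oxide red, chrome yellow. Binding constraints: density contribution, yellow component, hiding power.
So titanium dioxide = 0.8422 kg, iron-oxide red = 1.01 kg, chrome yellow = 0.7767 kg.
Hence cost = 1.96·0.8422 + 1.22·1.01 + 3.15·0.7767 = £5.3295.

£5.33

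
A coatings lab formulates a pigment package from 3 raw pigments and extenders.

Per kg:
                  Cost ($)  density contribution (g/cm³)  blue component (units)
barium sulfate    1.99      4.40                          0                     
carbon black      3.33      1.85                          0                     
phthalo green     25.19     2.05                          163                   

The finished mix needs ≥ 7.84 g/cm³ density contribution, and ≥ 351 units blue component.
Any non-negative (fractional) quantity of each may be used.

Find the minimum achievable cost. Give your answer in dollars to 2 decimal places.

$55.79

Let x1 = kg of barium sulfate, x2 = kg of carbon black, x3 = kg of phthalo green.
min 1.99x1 + 3.33x2 + 25.19x3 s.t.:
  4.4x1 + 1.85x2 + 2.05x3 ≥ 7.84   (density contribution)
  163x3 ≥ 351   (blue component)
  x1, x2, x3 ≥ 0.
The minimum-cost mix takes nothing from carbon black — only barium sulfate, phthalo green. Binding constraints: density contribution and blue component.
Optimal quantities: barium sulfate = 0.77854 kg, phthalo green = 2.1534 kg.
Cost = 1.99·0.77854 + 25.19·2.1534 = 55.7934.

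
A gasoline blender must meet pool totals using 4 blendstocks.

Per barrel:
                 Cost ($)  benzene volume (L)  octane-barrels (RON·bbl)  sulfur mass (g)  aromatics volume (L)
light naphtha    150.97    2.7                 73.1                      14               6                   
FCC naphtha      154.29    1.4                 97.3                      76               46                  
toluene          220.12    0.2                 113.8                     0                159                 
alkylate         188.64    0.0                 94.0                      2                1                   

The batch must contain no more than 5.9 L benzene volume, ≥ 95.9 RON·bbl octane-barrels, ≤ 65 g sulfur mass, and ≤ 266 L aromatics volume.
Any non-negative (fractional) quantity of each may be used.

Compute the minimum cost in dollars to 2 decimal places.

This is a linear program. Let x1 = barrels of light naphtha, x2 = barrels of FCC naphtha, x3 = barrels of toluene, x4 = barrels of alkylate.
Minimize 150.97x1 + 154.29x2 + 220.12x3 + 188.64x4 s.t.:
  2.7x1 + 1.4x2 + 0.2x3 ≤ 5.9   (benzene volume)
  73.1x1 + 97.3x2 + 113.8x3 + 94x4 ≥ 95.9   (octane-barrels)
  14x1 + 76x2 + 2x4 ≤ 65   (sulfur mass)
  6x1 + 46x2 + 159x3 + 1x4 ≤ 266   (aromatics volume)
  x1, x2, x3, x4 ≥ 0.
The optimal basis is {FCC naphtha, toluene}; light naphtha, alkylate drop out. The octane-barrels and sulfur mass requirements are met with equality.
So FCC naphtha = 0.8553 barrels, toluene = 0.1114 barrels.
Total cost: 154.29·0.8553 + 220.12·0.1114 = 156.4856.

$156.49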